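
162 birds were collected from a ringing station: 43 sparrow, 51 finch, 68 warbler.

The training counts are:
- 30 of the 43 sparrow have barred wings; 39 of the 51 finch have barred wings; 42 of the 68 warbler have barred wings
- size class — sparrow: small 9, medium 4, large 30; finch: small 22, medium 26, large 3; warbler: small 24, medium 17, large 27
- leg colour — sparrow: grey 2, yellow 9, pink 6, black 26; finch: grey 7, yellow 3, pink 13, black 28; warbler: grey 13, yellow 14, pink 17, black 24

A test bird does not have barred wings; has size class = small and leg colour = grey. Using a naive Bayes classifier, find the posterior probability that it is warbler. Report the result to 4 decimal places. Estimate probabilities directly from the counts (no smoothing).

0.6770

sparrow: (43/162) × (13/43) × (9/43) × (2/43) ≈ 0.000781203
finch: (51/162) × (12/51) × (22/51) × (7/51) ≈ 0.00438578
warbler: (68/162) × (26/68) × (24/68) × (13/68) ≈ 0.0108292
P(warbler | x) = 0.0108292 / 0.015996183 ≈ 0.6770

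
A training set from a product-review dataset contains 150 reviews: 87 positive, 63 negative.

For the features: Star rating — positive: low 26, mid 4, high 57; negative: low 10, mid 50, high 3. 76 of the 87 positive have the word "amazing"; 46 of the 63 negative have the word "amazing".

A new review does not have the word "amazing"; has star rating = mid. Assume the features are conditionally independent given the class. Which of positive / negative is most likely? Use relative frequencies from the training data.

negative

positive: (87/150) × (4/87) × (11/87) ≈ 0.00337165
negative: (63/150) × (50/63) × (17/63) ≈ 0.0899471
Highest score → negative.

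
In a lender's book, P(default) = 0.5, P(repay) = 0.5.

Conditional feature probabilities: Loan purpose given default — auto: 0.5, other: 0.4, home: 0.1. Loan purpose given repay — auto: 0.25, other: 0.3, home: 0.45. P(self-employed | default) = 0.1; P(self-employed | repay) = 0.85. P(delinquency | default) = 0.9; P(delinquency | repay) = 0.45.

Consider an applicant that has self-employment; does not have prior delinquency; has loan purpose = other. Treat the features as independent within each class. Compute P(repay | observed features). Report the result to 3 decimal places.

0.972

default: 0.5 × 0.4 × 0.1 × (1−0.9) = 0.002
repay: 0.5 × 0.3 × 0.85 × (1−0.45) = 0.070125
P(repay | x) = 0.070125 / 0.072125 ≈ 0.972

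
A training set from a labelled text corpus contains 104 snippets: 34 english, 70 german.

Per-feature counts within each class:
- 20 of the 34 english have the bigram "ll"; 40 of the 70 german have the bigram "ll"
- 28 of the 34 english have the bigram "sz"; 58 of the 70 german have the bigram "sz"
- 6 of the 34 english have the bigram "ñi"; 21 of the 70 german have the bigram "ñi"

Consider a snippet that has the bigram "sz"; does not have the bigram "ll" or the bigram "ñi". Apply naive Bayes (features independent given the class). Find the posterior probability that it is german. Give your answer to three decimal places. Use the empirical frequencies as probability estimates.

english: (34/104) × (14/34) × (28/34) × (28/34) ≈ 0.0912962
german: (70/104) × (30/70) × (58/70) × (49/70) ≈ 0.167308
P(german | x) = 0.167308 / 0.2586042 ≈ 0.647

0.647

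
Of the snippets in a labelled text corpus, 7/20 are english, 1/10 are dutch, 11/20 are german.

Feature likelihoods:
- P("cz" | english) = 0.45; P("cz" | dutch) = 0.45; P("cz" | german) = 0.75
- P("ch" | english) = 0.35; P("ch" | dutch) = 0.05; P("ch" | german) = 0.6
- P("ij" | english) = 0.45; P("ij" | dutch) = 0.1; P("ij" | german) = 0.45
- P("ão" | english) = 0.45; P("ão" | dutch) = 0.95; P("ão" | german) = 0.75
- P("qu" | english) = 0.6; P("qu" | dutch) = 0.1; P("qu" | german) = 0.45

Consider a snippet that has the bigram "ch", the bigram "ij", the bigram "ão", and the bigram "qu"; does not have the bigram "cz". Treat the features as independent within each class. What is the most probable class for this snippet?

english: 0.35 × (1−0.45) × 0.35 × 0.45 × 0.45 × 0.6 = 0.0081860625
dutch: 0.1 × (1−0.45) × 0.05 × 0.1 × 0.95 × 0.1 = 0.000026125
german: 0.55 × (1−0.75) × 0.6 × 0.45 × 0.75 × 0.45 = 0.0125296875
Highest score → german.

german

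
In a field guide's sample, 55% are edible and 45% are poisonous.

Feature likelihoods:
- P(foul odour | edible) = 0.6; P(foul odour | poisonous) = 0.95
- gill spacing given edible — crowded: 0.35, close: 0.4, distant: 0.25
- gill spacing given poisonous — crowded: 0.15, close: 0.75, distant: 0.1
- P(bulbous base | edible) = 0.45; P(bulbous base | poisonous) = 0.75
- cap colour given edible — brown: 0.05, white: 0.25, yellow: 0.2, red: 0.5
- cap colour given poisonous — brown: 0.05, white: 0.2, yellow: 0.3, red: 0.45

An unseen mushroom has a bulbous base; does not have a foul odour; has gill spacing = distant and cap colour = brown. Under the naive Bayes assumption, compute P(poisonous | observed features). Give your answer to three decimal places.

edible: 0.55 × (1−0.6) × 0.25 × 0.45 × 0.05 = 0.0012375
poisonous: 0.45 × (1−0.95) × 0.1 × 0.75 × 0.05 = 0.000084375
P(poisonous | x) = 0.000084375 / 0.001321875 ≈ 0.064

0.064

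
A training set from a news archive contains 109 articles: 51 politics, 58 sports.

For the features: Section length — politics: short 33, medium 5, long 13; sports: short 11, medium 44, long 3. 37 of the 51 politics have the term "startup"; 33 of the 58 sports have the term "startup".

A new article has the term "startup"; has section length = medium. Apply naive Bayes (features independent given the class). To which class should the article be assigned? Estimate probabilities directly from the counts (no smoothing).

politics: (51/109) × (5/51) × (37/51) ≈ 0.0332794
sports: (58/109) × (44/58) × (33/58) ≈ 0.229674
Highest score → sports.

sports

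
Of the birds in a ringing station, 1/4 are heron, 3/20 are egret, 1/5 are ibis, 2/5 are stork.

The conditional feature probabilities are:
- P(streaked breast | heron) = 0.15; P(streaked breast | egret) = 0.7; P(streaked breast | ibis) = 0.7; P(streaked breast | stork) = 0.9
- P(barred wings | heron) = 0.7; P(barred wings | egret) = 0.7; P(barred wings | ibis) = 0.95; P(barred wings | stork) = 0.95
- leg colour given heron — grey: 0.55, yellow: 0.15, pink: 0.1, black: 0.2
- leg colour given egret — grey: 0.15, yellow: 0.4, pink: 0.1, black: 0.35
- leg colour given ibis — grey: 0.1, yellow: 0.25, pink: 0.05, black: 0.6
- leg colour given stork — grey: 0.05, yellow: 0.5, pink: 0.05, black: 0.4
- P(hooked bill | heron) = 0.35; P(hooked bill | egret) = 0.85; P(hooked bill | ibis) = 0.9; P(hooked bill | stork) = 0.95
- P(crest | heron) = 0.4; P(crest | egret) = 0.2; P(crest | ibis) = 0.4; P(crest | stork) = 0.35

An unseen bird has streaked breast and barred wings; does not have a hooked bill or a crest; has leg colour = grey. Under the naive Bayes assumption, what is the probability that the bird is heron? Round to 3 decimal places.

heron: 0.25 × 0.15 × 0.7 × 0.55 × (1−0.35) × (1−0.4) = 0.005630625
egret: 0.15 × 0.7 × 0.7 × 0.15 × (1−0.85) × (1−0.2) = 0.001323
ibis: 0.2 × 0.7 × 0.95 × 0.1 × (1−0.9) × (1−0.4) = 0.000798
stork: 0.4 × 0.9 × 0.95 × 0.05 × (1−0.95) × (1−0.35) = 0.00055575
P(heron | x) = 0.005630625 / 0.008307375 ≈ 0.678

0.678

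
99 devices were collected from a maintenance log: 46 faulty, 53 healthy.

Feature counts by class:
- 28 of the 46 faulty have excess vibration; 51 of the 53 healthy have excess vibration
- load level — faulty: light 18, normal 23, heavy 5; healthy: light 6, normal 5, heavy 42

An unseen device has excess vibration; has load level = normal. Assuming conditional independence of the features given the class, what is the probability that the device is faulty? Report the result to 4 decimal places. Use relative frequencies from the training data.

0.7442

faulty: (46/99) × (28/46) × (23/46) ≈ 0.141414
healthy: (53/99) × (51/53) × (5/53) ≈ 0.0485992
P(faulty | x) = 0.141414 / 0.1900132 ≈ 0.7442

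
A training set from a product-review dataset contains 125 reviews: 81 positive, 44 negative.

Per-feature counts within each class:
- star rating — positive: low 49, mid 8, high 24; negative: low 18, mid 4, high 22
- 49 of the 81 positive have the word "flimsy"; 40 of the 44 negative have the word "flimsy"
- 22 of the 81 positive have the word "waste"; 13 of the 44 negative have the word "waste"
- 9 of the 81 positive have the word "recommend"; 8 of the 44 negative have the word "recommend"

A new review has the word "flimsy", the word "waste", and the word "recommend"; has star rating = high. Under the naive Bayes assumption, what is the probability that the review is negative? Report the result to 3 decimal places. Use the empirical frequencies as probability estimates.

positive: (81/125) × (24/81) × (49/81) × (22/81) × (9/81) ≈ 0.00350516
negative: (44/125) × (22/44) × (40/44) × (13/44) × (8/44) ≈ 0.00859504
P(negative | x) = 0.00859504 / 0.0121002 ≈ 0.710

0.710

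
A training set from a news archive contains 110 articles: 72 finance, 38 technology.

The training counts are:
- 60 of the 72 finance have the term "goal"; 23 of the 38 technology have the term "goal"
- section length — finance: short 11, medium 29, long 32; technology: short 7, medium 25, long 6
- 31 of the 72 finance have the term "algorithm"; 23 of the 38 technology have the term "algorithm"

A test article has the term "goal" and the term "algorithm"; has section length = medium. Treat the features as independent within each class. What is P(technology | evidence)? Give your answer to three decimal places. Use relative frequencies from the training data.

finance: (72/110) × (60/72) × (29/72) × (31/72) ≈ 0.0945918
technology: (38/110) × (23/38) × (25/38) × (23/38) ≈ 0.0832599
P(technology | x) = 0.0832599 / 0.1778517 ≈ 0.468

0.468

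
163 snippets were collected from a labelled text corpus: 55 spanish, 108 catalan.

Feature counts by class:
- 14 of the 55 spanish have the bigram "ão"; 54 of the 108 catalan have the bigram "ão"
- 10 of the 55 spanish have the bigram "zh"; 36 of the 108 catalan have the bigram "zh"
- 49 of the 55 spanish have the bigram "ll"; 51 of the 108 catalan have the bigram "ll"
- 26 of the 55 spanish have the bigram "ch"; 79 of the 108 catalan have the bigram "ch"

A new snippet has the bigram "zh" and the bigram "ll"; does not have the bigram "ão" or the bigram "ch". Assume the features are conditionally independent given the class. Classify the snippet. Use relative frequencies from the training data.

spanish: (55/163) × (41/55) × (10/55) × (49/55) × (29/55) ≈ 0.0214834
catalan: (108/163) × (54/108) × (36/108) × (51/108) × (29/108) ≈ 0.0140025
Highest score → spanish.

spanish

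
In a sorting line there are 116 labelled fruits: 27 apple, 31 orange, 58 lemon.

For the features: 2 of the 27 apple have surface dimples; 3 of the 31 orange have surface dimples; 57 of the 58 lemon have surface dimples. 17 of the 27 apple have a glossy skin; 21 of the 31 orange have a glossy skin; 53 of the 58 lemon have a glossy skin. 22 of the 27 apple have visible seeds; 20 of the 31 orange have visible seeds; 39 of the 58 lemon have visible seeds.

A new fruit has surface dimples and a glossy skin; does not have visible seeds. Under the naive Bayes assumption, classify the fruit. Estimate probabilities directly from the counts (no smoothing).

apple: (27/116) × (2/27) × (17/27) × (5/27) ≈ 0.00201031
orange: (31/116) × (3/31) × (21/31) × (11/31) ≈ 0.00621658
lemon: (58/116) × (57/58) × (53/58) × (19/58) ≈ 0.147092
Highest score → lemon.

lemon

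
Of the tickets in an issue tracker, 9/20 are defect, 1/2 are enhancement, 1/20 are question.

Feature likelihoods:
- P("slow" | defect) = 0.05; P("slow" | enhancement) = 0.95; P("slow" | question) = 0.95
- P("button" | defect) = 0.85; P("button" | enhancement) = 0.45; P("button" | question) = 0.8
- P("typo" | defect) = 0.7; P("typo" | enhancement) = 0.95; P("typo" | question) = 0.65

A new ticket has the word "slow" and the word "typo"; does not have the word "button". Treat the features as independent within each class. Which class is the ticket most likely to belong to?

defect: 0.45 × 0.05 × (1−0.85) × 0.7 = 0.0023625
enhancement: 0.5 × 0.95 × (1−0.45) × 0.95 = 0.2481875
question: 0.05 × 0.95 × (1−0.8) × 0.65 = 0.006175
Highest score → enhancement.

enhancement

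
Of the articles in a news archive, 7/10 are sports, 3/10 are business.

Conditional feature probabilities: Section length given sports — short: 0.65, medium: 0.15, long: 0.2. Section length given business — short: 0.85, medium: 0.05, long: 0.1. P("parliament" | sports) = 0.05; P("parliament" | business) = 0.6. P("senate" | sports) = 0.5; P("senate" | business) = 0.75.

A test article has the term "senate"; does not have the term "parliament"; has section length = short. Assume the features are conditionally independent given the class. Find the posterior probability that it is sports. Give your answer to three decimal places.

0.739

sports: 0.7 × 0.65 × (1−0.05) × 0.5 = 0.216125
business: 0.3 × 0.85 × (1−0.6) × 0.75 = 0.0765
P(sports | x) = 0.216125 / 0.292625 ≈ 0.739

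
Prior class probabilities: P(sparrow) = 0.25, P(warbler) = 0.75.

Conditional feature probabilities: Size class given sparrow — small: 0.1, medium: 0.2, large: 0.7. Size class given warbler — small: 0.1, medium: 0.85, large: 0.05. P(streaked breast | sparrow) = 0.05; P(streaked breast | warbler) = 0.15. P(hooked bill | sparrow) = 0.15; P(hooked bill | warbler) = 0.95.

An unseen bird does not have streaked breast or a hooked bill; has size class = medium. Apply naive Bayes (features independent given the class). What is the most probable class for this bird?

sparrow

sparrow: 0.25 × 0.2 × (1−0.05) × (1−0.15) = 0.040375
warbler: 0.75 × 0.85 × (1−0.15) × (1−0.95) = 0.02709375
Highest score → sparrow.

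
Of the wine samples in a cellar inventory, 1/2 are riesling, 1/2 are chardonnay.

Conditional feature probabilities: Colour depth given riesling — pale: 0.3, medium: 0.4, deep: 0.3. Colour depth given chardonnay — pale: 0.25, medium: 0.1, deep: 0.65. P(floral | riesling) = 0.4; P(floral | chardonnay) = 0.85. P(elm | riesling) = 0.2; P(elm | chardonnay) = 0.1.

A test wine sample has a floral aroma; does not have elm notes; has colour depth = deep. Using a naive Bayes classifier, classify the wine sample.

chardonnay

riesling: 0.5 × 0.3 × 0.4 × (1−0.2) = 0.048
chardonnay: 0.5 × 0.65 × 0.85 × (1−0.1) = 0.248625
Highest score → chardonnay.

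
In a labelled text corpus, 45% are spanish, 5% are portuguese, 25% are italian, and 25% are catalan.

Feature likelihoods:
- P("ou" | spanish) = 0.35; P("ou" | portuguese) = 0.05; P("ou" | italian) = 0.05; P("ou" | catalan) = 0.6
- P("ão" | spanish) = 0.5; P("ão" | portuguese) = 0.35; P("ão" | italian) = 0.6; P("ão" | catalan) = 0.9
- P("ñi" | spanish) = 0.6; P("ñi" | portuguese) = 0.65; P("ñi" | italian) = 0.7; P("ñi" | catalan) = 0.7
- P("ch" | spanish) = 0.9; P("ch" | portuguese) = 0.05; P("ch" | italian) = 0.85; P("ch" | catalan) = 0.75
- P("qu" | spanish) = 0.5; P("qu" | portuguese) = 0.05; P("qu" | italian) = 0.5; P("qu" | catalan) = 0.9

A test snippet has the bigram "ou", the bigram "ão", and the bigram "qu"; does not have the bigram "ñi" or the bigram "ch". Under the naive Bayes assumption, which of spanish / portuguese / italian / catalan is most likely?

catalan

spanish: 0.45 × 0.35 × 0.5 × (1−0.6) × (1−0.9) × 0.5 = 0.001575
portuguese: 0.05 × 0.05 × 0.35 × (1−0.65) × (1−0.05) × 0.05 = 0.000014546875
italian: 0.25 × 0.05 × 0.6 × (1−0.7) × (1−0.85) × 0.5 = 0.00016875
catalan: 0.25 × 0.6 × 0.9 × (1−0.7) × (1−0.75) × 0.9 = 0.0091125
Highest score → catalan.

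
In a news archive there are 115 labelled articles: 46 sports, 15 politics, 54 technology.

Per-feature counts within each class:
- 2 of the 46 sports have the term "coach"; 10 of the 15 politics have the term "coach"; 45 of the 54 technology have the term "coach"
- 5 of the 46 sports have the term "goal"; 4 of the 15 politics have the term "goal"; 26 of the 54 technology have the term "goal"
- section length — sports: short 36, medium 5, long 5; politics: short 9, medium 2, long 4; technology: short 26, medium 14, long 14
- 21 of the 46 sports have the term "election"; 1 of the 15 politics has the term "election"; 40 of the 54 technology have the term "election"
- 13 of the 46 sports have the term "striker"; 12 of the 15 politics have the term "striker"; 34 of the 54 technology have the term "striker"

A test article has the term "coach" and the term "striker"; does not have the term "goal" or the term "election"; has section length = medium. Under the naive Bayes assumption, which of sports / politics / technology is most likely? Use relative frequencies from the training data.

sports: (46/115) × (2/46) × (41/46) × (5/46) × (25/46) × (13/46) ≈ 0.000258784
politics: (15/115) × (10/15) × (11/15) × (2/15) × (14/15) × (12/15) ≈ 0.00634847
technology: (54/115) × (45/54) × (28/54) × (14/54) × (14/54) × (34/54) ≈ 0.00858683
Highest score → technology.

technology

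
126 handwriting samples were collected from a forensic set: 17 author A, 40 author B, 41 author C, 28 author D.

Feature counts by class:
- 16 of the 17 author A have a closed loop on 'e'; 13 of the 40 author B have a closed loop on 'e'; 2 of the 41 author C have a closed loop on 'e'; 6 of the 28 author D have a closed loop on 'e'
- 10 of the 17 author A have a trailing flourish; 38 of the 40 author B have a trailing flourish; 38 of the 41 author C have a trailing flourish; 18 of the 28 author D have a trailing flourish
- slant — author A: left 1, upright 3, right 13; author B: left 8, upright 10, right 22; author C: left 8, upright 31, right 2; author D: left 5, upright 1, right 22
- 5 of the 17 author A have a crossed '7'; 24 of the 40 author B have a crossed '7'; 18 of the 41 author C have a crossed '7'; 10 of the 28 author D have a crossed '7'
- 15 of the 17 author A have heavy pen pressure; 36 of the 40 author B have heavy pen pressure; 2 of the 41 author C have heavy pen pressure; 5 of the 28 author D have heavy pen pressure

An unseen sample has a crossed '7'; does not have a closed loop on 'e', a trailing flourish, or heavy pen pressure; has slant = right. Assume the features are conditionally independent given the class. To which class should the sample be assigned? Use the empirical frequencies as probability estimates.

author D

author A: (17/126) × (1/17) × (7/17) × (13/17) × (5/17) × (2/17) ≈ 0.0000864719
author B: (40/126) × (27/40) × (2/40) × (22/40) × (24/40) × (4/40) ≈ 0.000353571
author C: (41/126) × (39/41) × (3/41) × (2/41) × (18/41) × (39/41) ≈ 0.000461367
author D: (28/126) × (22/28) × (10/28) × (22/28) × (10/28) × (23/28) ≈ 0.0143738
Highest score → author D.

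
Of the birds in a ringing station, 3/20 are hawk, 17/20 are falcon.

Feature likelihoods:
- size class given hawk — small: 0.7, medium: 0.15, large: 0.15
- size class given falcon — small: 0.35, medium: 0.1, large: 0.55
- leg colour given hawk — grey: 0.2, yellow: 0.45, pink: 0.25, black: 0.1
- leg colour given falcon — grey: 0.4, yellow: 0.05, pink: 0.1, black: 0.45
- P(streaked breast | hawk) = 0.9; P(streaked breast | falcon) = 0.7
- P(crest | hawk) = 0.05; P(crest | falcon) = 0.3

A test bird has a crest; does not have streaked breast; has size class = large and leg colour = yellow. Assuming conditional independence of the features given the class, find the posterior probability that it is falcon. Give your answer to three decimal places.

0.977

hawk: 0.15 × 0.15 × 0.45 × (1−0.9) × 0.05 = 0.000050625
falcon: 0.85 × 0.55 × 0.05 × (1−0.7) × 0.3 = 0.00210375
P(falcon | x) = 0.00210375 / 0.002154375 ≈ 0.977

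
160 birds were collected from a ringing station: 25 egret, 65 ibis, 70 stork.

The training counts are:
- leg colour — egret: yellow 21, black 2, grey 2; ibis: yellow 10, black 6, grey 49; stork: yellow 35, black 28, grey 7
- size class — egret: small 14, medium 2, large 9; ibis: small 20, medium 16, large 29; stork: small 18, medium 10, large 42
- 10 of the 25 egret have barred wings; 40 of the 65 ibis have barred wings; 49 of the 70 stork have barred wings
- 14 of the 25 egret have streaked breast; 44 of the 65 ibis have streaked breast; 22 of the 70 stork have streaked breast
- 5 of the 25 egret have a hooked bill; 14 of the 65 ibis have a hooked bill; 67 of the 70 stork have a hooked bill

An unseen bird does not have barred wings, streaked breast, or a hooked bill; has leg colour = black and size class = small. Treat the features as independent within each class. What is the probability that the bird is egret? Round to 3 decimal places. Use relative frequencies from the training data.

0.493

egret: (25/160) × (2/25) × (14/25) × (15/25) × (11/25) × (20/25) = 0.0014784
ibis: (65/160) × (6/65) × (20/65) × (25/65) × (21/65) × (51/65) ≈ 0.00112496
stork: (70/160) × (28/70) × (18/70) × (21/70) × (48/70) × (3/70) ≈ 0.000396735
P(egret | x) = 0.0014784 / 0.003000095 ≈ 0.493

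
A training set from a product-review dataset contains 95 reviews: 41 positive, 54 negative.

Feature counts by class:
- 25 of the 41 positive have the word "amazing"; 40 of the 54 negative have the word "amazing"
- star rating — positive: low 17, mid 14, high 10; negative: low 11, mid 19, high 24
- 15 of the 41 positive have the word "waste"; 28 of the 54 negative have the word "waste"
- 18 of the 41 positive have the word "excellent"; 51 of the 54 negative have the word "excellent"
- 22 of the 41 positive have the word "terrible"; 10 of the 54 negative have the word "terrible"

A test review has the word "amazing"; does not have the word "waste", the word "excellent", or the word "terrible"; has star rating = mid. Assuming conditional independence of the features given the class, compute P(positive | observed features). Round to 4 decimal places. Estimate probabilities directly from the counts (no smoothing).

positive: (41/95) × (25/41) × (14/41) × (26/41) × (23/41) × (19/41) ≈ 0.0148137
negative: (54/95) × (40/54) × (19/54) × (26/54) × (3/54) × (44/54) ≈ 0.00322896
P(positive | x) = 0.0148137 / 0.01804266 ≈ 0.8210

0.8210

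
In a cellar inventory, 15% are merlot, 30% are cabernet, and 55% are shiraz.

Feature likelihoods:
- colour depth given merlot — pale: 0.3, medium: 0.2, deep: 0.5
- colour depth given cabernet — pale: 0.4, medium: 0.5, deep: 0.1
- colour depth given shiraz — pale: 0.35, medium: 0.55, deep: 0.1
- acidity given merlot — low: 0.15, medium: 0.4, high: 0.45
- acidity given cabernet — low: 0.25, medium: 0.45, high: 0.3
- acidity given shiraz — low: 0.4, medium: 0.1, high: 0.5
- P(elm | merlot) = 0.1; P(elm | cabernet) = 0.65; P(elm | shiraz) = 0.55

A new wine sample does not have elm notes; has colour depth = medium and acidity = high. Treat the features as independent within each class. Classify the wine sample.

merlot: 0.15 × 0.2 × 0.45 × (1−0.1) = 0.01215
cabernet: 0.3 × 0.5 × 0.3 × (1−0.65) = 0.01575
shiraz: 0.55 × 0.55 × 0.5 × (1−0.55) = 0.0680625
Highest score → shiraz.

shiraz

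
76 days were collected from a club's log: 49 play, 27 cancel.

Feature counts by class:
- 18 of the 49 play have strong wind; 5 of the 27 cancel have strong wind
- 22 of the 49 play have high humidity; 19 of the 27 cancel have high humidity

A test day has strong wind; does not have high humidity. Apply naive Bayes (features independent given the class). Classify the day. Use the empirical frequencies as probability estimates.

play: (49/76) × (18/49) × (27/49) ≈ 0.130505
cancel: (27/76) × (5/27) × (8/27) ≈ 0.0194932
Highest score → play.

play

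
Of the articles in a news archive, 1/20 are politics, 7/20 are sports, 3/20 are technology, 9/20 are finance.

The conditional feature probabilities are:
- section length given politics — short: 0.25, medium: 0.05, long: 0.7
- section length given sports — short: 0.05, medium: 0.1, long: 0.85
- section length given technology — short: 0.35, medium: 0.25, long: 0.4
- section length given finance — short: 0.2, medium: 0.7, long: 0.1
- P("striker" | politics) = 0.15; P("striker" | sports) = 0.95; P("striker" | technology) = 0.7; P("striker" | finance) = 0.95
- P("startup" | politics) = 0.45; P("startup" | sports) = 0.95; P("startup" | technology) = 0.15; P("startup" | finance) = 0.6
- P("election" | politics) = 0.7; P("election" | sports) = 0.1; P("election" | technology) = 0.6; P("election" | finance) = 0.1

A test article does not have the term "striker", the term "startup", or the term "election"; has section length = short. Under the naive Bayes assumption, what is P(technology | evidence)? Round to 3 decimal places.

politics: 0.05 × 0.25 × (1−0.15) × (1−0.45) × (1−0.7) = 0.001753125
sports: 0.35 × 0.05 × (1−0.95) × (1−0.95) × (1−0.1) = 0.000039375
technology: 0.15 × 0.35 × (1−0.7) × (1−0.15) × (1−0.6) = 0.005355
finance: 0.45 × 0.2 × (1−0.95) × (1−0.6) × (1−0.1) = 0.00162
P(technology | x) = 0.005355 / 0.0087675 ≈ 0.611

0.611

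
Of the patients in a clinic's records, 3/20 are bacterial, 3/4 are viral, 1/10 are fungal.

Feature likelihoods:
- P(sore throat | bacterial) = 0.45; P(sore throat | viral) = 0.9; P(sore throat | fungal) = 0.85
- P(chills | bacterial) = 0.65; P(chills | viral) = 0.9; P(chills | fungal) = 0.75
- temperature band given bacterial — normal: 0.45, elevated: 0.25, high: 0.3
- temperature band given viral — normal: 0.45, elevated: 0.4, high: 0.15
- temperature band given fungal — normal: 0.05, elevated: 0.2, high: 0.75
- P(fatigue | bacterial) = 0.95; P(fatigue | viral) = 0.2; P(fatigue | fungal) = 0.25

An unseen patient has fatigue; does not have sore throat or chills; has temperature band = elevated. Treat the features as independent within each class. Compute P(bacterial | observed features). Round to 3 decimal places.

bacterial: 0.15 × (1−0.45) × (1−0.65) × 0.25 × 0.95 = 0.0068578125
viral: 0.75 × (1−0.9) × (1−0.9) × 0.4 × 0.2 = 0.0006
fungal: 0.1 × (1−0.85) × (1−0.75) × 0.2 × 0.25 = 0.0001875
P(bacterial | x) = 0.0068578125 / 0.0076453125 ≈ 0.897

0.897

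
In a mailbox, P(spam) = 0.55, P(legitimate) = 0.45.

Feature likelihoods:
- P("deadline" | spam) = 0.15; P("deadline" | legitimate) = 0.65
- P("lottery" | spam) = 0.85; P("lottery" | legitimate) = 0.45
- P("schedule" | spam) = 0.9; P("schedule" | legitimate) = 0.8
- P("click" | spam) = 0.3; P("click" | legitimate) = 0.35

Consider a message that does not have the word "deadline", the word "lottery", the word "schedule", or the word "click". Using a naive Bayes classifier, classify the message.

spam: 0.55 × (1−0.15) × (1−0.85) × (1−0.9) × (1−0.3) = 0.00490875
legitimate: 0.45 × (1−0.65) × (1−0.45) × (1−0.8) × (1−0.35) = 0.01126125
Highest score → legitimate.

legitimate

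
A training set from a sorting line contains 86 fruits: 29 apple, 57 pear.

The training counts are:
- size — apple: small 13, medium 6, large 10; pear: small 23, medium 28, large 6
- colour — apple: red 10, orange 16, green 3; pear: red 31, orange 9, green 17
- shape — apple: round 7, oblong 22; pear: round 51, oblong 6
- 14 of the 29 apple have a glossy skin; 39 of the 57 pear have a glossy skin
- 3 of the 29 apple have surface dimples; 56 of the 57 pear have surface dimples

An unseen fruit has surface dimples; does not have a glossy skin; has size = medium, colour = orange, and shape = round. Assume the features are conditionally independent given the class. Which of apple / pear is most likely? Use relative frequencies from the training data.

pear

apple: (29/86) × (6/29) × (16/29) × (7/29) × (15/29) × (3/29) ≈ 0.000497154
pear: (57/86) × (28/57) × (9/57) × (51/57) × (18/57) × (56/57) ≈ 0.0142703
Highest score → pear.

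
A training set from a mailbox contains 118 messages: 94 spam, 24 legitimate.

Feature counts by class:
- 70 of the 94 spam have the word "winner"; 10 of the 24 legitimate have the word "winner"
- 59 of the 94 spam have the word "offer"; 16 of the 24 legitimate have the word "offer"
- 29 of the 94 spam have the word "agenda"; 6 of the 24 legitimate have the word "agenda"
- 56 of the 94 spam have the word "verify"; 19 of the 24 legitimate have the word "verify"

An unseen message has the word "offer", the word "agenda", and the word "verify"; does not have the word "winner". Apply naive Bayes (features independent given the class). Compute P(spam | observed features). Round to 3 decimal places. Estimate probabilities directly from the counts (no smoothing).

0.600

spam: (94/118) × (24/94) × (59/94) × (29/94) × (56/94) ≈ 0.023463
legitimate: (24/118) × (14/24) × (16/24) × (6/24) × (19/24) ≈ 0.0156544
P(spam | x) = 0.023463 / 0.0391174 ≈ 0.600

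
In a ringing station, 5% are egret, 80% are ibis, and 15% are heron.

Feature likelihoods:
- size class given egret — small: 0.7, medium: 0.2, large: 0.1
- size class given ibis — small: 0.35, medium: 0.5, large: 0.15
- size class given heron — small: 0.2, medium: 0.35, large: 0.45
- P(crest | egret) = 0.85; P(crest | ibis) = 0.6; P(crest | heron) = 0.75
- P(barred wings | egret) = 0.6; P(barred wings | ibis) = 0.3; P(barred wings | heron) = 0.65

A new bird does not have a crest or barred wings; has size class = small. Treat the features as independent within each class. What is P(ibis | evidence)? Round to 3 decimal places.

egret: 0.05 × 0.7 × (1−0.85) × (1−0.6) = 0.0021
ibis: 0.8 × 0.35 × (1−0.6) × (1−0.3) = 0.0784
heron: 0.15 × 0.2 × (1−0.75) × (1−0.65) = 0.002625
P(ibis | x) = 0.0784 / 0.083125 ≈ 0.943

0.943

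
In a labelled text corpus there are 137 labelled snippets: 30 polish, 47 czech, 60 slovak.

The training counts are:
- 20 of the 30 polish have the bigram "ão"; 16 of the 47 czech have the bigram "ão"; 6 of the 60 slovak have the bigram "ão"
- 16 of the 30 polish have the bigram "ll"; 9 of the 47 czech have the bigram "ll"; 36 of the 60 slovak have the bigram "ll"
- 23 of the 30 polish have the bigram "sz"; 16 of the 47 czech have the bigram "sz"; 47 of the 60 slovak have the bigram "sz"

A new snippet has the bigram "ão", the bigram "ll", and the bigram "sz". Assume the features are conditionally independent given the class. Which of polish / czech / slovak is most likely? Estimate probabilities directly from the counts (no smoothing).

polish: (30/137) × (20/30) × (16/30) × (23/30) ≈ 0.0596918
czech: (47/137) × (16/47) × (9/47) × (16/47) ≈ 0.00761318
slovak: (60/137) × (6/60) × (36/60) × (47/60) ≈ 0.0205839
Highest score → polish.

polish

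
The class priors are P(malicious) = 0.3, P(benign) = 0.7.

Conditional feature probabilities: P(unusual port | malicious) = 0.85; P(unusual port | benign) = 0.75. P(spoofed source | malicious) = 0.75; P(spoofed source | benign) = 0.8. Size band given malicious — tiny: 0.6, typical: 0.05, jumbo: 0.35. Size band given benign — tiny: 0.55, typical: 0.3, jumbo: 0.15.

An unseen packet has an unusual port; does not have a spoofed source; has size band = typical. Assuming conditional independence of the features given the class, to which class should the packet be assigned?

benign

malicious: 0.3 × 0.85 × (1−0.75) × 0.05 = 0.0031875
benign: 0.7 × 0.75 × (1−0.8) × 0.3 = 0.0315
Highest score → benign.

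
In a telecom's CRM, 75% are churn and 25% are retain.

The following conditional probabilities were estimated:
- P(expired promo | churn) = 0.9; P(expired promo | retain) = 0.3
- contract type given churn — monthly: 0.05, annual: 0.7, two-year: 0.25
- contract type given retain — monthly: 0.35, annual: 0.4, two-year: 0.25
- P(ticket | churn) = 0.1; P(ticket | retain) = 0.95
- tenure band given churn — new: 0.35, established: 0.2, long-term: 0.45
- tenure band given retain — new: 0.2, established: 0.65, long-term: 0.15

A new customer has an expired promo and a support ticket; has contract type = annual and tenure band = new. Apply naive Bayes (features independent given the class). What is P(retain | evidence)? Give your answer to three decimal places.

0.256

churn: 0.75 × 0.9 × 0.7 × 0.1 × 0.35 = 0.0165375
retain: 0.25 × 0.3 × 0.4 × 0.95 × 0.2 = 0.0057
P(retain | x) = 0.0057 / 0.0222375 ≈ 0.256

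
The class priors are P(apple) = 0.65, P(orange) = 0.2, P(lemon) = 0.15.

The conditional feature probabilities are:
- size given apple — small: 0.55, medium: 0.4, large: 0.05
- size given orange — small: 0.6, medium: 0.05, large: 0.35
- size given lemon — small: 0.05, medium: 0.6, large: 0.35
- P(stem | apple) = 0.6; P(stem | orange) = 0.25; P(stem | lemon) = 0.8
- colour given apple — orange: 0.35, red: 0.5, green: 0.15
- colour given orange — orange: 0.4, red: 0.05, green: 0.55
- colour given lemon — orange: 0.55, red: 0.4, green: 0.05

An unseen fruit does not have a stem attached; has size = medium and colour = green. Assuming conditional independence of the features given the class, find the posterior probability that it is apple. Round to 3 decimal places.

apple: 0.65 × 0.4 × (1−0.6) × 0.15 = 0.0156
orange: 0.2 × 0.05 × (1−0.25) × 0.55 = 0.004125
lemon: 0.15 × 0.6 × (1−0.8) × 0.05 = 0.0009
P(apple | x) = 0.0156 / 0.020625 ≈ 0.756

0.756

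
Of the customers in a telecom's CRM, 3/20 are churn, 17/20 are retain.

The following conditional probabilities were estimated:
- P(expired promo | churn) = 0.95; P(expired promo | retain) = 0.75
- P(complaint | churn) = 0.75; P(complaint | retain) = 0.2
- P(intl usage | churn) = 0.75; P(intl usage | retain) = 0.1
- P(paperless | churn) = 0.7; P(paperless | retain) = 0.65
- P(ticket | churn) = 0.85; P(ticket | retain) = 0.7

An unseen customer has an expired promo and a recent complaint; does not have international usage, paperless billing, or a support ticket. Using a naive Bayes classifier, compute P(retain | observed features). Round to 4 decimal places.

churn: 0.15 × 0.95 × 0.75 × (1−0.75) × (1−0.7) × (1−0.85) = 0.00120234375
retain: 0.85 × 0.75 × 0.2 × (1−0.1) × (1−0.65) × (1−0.7) = 0.01204875
P(retain | x) = 0.01204875 / 0.01325109375 ≈ 0.9093

0.9093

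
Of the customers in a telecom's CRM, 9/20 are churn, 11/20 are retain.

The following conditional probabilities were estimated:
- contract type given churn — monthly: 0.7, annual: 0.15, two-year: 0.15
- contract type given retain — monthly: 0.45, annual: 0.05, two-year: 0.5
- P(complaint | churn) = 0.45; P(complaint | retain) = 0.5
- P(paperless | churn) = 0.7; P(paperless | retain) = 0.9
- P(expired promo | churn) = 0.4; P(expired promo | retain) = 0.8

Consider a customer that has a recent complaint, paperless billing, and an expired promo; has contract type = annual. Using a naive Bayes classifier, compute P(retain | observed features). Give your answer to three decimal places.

0.538

churn: 0.45 × 0.15 × 0.45 × 0.7 × 0.4 = 0.008505
retain: 0.55 × 0.05 × 0.5 × 0.9 × 0.8 = 0.0099
P(retain | x) = 0.0099 / 0.018405 ≈ 0.538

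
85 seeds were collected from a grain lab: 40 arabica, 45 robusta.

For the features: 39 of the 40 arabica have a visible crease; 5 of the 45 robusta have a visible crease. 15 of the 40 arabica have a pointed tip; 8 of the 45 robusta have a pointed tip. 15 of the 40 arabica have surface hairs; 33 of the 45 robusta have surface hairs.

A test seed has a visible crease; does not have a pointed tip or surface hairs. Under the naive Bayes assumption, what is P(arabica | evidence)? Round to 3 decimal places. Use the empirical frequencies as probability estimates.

arabica: (40/85) × (39/40) × (25/40) × (25/40) ≈ 0.179228
robusta: (45/85) × (5/45) × (37/45) × (12/45) ≈ 0.0128976
P(arabica | x) = 0.179228 / 0.1921256 ≈ 0.933

0.933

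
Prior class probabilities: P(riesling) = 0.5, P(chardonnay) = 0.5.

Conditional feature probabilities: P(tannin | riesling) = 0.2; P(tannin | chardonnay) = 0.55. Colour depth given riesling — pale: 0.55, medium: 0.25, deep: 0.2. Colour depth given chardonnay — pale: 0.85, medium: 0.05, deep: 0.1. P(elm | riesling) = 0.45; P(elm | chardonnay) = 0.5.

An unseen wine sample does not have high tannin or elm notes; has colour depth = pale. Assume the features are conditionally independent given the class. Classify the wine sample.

riesling: 0.5 × (1−0.2) × 0.55 × (1−0.45) = 0.121
chardonnay: 0.5 × (1−0.55) × 0.85 × (1−0.5) = 0.095625
Highest score → riesling.

riesling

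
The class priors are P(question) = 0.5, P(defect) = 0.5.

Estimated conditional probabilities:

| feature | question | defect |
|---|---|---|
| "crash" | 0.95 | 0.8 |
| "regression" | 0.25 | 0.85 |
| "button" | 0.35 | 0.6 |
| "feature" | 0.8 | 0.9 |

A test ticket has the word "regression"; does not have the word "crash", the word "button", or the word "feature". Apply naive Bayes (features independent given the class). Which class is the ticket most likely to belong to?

defect

question: 0.5 × (1−0.95) × 0.25 × (1−0.35) × (1−0.8) = 0.0008125
defect: 0.5 × (1−0.8) × 0.85 × (1−0.6) × (1−0.9) = 0.0034
Highest score → defect.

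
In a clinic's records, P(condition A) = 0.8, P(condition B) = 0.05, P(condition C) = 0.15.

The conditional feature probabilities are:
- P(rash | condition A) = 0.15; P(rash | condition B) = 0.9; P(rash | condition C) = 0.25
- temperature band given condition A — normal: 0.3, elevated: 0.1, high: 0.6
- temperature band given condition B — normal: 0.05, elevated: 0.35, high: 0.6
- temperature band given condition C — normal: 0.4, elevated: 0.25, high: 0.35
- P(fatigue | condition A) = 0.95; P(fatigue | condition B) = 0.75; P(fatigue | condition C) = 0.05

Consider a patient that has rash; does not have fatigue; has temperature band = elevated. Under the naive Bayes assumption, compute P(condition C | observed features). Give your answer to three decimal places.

condition A: 0.8 × 0.15 × 0.1 × (1−0.95) = 0.0006
condition B: 0.05 × 0.9 × 0.35 × (1−0.75) = 0.0039375
condition C: 0.15 × 0.25 × 0.25 × (1−0.05) = 0.00890625
P(condition C | x) = 0.00890625 / 0.01344375 ≈ 0.662

0.662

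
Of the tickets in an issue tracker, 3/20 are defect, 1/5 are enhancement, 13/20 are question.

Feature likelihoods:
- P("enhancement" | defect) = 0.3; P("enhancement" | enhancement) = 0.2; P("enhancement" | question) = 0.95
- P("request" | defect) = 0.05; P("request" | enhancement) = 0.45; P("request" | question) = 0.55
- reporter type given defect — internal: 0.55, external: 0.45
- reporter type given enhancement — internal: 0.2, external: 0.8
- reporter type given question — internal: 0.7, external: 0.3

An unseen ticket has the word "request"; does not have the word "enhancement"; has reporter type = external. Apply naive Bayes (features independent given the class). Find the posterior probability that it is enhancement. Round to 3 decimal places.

0.882

defect: 0.15 × (1−0.3) × 0.05 × 0.45 = 0.0023625
enhancement: 0.2 × (1−0.2) × 0.45 × 0.8 = 0.0576
question: 0.65 × (1−0.95) × 0.55 × 0.3 = 0.0053625
P(enhancement | x) = 0.0576 / 0.065325 ≈ 0.882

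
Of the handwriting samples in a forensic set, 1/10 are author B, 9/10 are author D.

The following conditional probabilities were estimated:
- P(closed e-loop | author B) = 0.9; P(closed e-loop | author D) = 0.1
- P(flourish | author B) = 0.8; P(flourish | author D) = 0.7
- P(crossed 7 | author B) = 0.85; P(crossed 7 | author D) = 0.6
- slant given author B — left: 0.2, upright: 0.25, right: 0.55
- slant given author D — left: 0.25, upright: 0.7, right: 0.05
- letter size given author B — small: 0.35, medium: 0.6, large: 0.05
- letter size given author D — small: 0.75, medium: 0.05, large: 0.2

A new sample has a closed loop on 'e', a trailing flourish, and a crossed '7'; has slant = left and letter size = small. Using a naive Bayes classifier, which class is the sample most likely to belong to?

author D

author B: 0.1 × 0.9 × 0.8 × 0.85 × 0.2 × 0.35 = 0.004284
author D: 0.9 × 0.1 × 0.7 × 0.6 × 0.25 × 0.75 = 0.0070875
Highest score → author D.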